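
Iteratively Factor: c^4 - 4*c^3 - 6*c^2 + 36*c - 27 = (c - 1)*(c^3 - 3*c^2 - 9*c + 27) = (c - 3)*(c - 1)*(c^2 - 9) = (c - 3)*(c - 1)*(c + 3)*(c - 3)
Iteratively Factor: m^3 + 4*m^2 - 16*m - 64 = (m + 4)*(m^2 - 16) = (m + 4)^2*(m - 4)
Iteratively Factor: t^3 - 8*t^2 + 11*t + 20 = (t - 4)*(t^2 - 4*t - 5) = (t - 5)*(t - 4)*(t + 1)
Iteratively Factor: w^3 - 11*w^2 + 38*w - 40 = (w - 4)*(w^2 - 7*w + 10) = (w - 5)*(w - 4)*(w - 2)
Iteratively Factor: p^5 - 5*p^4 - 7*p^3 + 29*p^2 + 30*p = (p)*(p^4 - 5*p^3 - 7*p^2 + 29*p + 30) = p*(p - 3)*(p^3 - 2*p^2 - 13*p - 10) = p*(p - 3)*(p + 1)*(p^2 - 3*p - 10) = p*(p - 3)*(p + 1)*(p + 2)*(p - 5)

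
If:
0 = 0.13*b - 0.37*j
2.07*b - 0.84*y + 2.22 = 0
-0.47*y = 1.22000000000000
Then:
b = -2.13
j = -0.75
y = -2.60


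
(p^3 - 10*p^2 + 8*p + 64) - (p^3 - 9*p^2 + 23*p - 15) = -p^2 - 15*p + 79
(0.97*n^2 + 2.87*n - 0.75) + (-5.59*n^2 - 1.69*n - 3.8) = -4.62*n^2 + 1.18*n - 4.55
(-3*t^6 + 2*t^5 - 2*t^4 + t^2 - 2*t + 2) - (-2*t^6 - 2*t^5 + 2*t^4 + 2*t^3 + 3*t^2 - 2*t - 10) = -t^6 + 4*t^5 - 4*t^4 - 2*t^3 - 2*t^2 + 12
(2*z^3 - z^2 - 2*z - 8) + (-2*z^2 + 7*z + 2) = 2*z^3 - 3*z^2 + 5*z - 6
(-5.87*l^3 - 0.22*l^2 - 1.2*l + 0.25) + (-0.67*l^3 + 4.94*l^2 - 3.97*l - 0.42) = -6.54*l^3 + 4.72*l^2 - 5.17*l - 0.17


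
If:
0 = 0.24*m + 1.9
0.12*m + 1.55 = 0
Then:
No Solution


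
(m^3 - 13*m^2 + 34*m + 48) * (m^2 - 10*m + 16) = m^5 - 23*m^4 + 180*m^3 - 500*m^2 + 64*m + 768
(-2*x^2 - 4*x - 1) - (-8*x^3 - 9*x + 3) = 8*x^3 - 2*x^2 + 5*x - 4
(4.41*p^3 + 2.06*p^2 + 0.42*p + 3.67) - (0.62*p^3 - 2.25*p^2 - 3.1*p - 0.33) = 3.79*p^3 + 4.31*p^2 + 3.52*p + 4.0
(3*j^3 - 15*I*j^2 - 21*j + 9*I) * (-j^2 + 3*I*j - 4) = -3*j^5 + 24*I*j^4 + 54*j^3 - 12*I*j^2 + 57*j - 36*I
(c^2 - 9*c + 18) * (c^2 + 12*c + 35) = c^4 + 3*c^3 - 55*c^2 - 99*c + 630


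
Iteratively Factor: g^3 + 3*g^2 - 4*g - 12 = (g + 3)*(g^2 - 4) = (g + 2)*(g + 3)*(g - 2)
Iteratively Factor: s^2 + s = (s)*(s + 1)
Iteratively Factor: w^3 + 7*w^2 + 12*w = (w + 4)*(w^2 + 3*w) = w*(w + 4)*(w + 3)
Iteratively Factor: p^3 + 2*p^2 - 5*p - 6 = (p + 1)*(p^2 + p - 6) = (p + 1)*(p + 3)*(p - 2)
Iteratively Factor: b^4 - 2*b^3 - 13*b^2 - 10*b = (b - 5)*(b^3 + 3*b^2 + 2*b) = b*(b - 5)*(b^2 + 3*b + 2) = b*(b - 5)*(b + 1)*(b + 2)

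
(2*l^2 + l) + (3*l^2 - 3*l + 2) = 5*l^2 - 2*l + 2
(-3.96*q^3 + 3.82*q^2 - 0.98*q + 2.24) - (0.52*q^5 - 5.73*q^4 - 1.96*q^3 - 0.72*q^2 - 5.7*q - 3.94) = -0.52*q^5 + 5.73*q^4 - 2.0*q^3 + 4.54*q^2 + 4.72*q + 6.18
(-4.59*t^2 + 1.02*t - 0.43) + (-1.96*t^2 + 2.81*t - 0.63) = -6.55*t^2 + 3.83*t - 1.06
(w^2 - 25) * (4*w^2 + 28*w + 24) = 4*w^4 + 28*w^3 - 76*w^2 - 700*w - 600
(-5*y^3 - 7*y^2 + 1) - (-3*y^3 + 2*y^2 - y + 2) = -2*y^3 - 9*y^2 + y - 1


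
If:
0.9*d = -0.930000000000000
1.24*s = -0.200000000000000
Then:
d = -1.03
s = -0.16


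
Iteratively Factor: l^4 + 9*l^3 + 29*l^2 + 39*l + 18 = (l + 2)*(l^3 + 7*l^2 + 15*l + 9) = (l + 2)*(l + 3)*(l^2 + 4*l + 3) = (l + 1)*(l + 2)*(l + 3)*(l + 3)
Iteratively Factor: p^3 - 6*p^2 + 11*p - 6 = (p - 3)*(p^2 - 3*p + 2) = (p - 3)*(p - 1)*(p - 2)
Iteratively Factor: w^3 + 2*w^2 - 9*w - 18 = (w - 3)*(w^2 + 5*w + 6) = (w - 3)*(w + 2)*(w + 3)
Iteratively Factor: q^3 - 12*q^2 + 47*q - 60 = (q - 4)*(q^2 - 8*q + 15) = (q - 5)*(q - 4)*(q - 3)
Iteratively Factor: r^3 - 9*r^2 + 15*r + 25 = (r + 1)*(r^2 - 10*r + 25) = (r - 5)*(r + 1)*(r - 5)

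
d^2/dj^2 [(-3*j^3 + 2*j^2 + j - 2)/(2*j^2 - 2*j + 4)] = 6*(j^3 - 6*j + 2)/(j^6 - 3*j^5 + 9*j^4 - 13*j^3 + 18*j^2 - 12*j + 8)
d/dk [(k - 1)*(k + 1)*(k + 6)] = 3*k^2 + 12*k - 1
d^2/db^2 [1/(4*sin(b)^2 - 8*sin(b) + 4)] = (-sin(b) - 3/2)/(sin(b) - 1)^3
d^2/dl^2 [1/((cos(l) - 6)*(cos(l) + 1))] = (-4*sin(l)^4 + 51*sin(l)^2 + 45*cos(l)/4 + 15*cos(3*l)/4 + 15)/((cos(l) - 6)^3*(cos(l) + 1)^3)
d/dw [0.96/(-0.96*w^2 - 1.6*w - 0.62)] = (1.8432*w + 1.536)/(0.96*w^2 + 1.6*w + 0.62)^2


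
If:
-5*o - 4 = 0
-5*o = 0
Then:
No Solution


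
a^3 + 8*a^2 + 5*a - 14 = (a - 1)*(a + 2)*(a + 7)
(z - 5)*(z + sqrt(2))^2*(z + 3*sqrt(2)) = z^4 - 5*z^3 + 5*sqrt(2)*z^3 - 25*sqrt(2)*z^2 + 14*z^2 - 70*z + 6*sqrt(2)*z - 30*sqrt(2)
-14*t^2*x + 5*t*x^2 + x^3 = x*(-2*t + x)*(7*t + x)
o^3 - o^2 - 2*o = o*(o - 2)*(o + 1)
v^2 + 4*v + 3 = (v + 1)*(v + 3)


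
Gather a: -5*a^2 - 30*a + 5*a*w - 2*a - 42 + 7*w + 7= -5*a^2 + a*(5*w - 32) + 7*w - 35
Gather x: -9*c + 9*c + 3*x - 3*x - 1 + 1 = 0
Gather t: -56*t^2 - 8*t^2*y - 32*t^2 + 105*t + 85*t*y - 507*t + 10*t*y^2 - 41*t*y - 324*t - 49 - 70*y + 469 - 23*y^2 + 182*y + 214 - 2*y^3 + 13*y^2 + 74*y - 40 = t^2*(-8*y - 88) + t*(10*y^2 + 44*y - 726) - 2*y^3 - 10*y^2 + 186*y + 594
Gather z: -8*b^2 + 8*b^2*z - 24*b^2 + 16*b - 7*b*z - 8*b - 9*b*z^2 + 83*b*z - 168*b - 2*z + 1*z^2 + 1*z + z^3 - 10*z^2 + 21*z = -32*b^2 - 160*b + z^3 + z^2*(-9*b - 9) + z*(8*b^2 + 76*b + 20)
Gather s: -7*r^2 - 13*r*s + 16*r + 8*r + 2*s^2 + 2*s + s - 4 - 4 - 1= -7*r^2 + 24*r + 2*s^2 + s*(3 - 13*r) - 9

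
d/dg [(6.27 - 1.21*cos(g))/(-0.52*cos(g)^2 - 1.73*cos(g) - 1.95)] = (0.6292*cos(g)^2 - 6.5208*cos(g) - 13.2066)*sin(g)/(0.2704*cos(g)^4 + 1.7992*cos(g)^3 + 5.0209*cos(g)^2 + 6.747*cos(g) + 3.8025)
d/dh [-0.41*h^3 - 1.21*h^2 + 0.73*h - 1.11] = -1.23*h^2 - 2.42*h + 0.73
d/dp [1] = 0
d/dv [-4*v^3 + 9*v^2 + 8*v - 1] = -12*v^2 + 18*v + 8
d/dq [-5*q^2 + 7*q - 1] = 7 - 10*q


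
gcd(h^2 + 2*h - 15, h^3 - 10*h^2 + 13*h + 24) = h - 3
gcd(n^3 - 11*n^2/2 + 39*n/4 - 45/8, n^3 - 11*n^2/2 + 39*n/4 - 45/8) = n^3 - 11*n^2/2 + 39*n/4 - 45/8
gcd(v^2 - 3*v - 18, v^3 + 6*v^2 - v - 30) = v + 3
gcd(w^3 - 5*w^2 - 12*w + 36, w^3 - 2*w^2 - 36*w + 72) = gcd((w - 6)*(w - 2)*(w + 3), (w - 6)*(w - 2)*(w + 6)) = w^2 - 8*w + 12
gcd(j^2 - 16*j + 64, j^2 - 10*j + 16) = j - 8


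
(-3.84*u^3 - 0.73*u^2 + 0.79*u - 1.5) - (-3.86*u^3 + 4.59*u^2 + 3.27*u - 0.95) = 0.02*u^3 - 5.32*u^2 - 2.48*u - 0.55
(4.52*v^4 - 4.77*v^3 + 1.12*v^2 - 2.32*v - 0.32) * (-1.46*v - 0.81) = -6.5992*v^5 + 3.303*v^4 + 2.2285*v^3 + 2.48*v^2 + 2.3464*v + 0.2592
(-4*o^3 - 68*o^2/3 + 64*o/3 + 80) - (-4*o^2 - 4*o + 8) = -4*o^3 - 56*o^2/3 + 76*o/3 + 72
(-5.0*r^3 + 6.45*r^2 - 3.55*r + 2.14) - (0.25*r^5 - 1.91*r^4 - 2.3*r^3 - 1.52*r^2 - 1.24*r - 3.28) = -0.25*r^5 + 1.91*r^4 - 2.7*r^3 + 7.97*r^2 - 2.31*r + 5.42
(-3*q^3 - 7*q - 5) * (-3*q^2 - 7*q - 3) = 9*q^5 + 21*q^4 + 30*q^3 + 64*q^2 + 56*q + 15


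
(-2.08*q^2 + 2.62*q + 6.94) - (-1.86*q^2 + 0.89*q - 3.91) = -0.22*q^2 + 1.73*q + 10.85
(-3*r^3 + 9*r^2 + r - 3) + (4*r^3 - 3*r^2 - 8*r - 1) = r^3 + 6*r^2 - 7*r - 4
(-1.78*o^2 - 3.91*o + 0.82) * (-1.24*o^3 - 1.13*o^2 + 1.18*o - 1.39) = 2.2072*o^5 + 6.8598*o^4 + 1.3011*o^3 - 3.0662*o^2 + 6.4025*o - 1.1398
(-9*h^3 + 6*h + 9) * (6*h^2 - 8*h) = -54*h^5 + 72*h^4 + 36*h^3 + 6*h^2 - 72*h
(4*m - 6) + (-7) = 4*m - 13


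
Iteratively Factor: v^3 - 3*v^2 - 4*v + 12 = (v - 3)*(v^2 - 4) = (v - 3)*(v - 2)*(v + 2)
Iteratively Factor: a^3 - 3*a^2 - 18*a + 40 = (a + 4)*(a^2 - 7*a + 10) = (a - 2)*(a + 4)*(a - 5)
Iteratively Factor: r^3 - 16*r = (r - 4)*(r^2 + 4*r) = r*(r - 4)*(r + 4)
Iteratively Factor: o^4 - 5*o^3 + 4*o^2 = (o - 1)*(o^3 - 4*o^2) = o*(o - 1)*(o^2 - 4*o) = o^2*(o - 1)*(o - 4)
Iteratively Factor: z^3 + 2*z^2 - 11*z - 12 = (z + 4)*(z^2 - 2*z - 3) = (z + 1)*(z + 4)*(z - 3)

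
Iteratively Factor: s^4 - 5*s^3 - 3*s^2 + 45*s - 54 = (s - 3)*(s^3 - 2*s^2 - 9*s + 18) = (s - 3)*(s - 2)*(s^2 - 9) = (s - 3)^2*(s - 2)*(s + 3)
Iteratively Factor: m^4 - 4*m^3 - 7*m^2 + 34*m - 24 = (m - 2)*(m^3 - 2*m^2 - 11*m + 12) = (m - 2)*(m - 1)*(m^2 - m - 12) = (m - 4)*(m - 2)*(m - 1)*(m + 3)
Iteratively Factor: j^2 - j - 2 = (j + 1)*(j - 2)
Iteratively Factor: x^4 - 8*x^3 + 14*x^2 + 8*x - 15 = (x - 3)*(x^3 - 5*x^2 - x + 5) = (x - 3)*(x - 1)*(x^2 - 4*x - 5) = (x - 5)*(x - 3)*(x - 1)*(x + 1)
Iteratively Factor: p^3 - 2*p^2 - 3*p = (p + 1)*(p^2 - 3*p) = (p - 3)*(p + 1)*(p)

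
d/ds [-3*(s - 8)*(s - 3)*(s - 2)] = -9*s^2 + 78*s - 138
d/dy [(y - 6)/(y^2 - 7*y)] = (-y^2 + 12*y - 42)/(y^2*(y^2 - 14*y + 49))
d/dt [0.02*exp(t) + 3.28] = 0.02*exp(t)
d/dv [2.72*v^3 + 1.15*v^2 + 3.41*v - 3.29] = 8.16*v^2 + 2.3*v + 3.41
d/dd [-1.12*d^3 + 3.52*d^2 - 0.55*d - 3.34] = -3.36*d^2 + 7.04*d - 0.55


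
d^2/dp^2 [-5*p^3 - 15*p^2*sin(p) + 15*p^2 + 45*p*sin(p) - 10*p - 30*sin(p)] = 15*p^2*sin(p) - 45*p*sin(p) - 60*p*cos(p) - 30*p + 90*cos(p) + 30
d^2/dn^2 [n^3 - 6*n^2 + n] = 6*n - 12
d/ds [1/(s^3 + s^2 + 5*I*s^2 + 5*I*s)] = (-3*s^2 - 2*s - 10*I*s - 5*I)/(s^2*(s^2 + s + 5*I*s + 5*I)^2)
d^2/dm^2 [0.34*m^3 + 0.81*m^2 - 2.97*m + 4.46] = 2.04*m + 1.62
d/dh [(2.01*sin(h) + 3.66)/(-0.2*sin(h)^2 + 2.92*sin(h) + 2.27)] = (0.402*sin(h)^2 + 1.464*sin(h) - 6.1245)*cos(h)/(0.04*sin(h)^4 - 1.168*sin(h)^3 + 7.6184*sin(h)^2 + 13.2568*sin(h) + 5.1529)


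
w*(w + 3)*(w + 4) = w^3 + 7*w^2 + 12*w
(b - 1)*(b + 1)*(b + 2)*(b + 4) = b^4 + 6*b^3 + 7*b^2 - 6*b - 8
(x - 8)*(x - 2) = x^2 - 10*x + 16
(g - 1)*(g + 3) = g^2 + 2*g - 3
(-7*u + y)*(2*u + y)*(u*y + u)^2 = -14*u^4*y^2 - 28*u^4*y - 14*u^4 - 5*u^3*y^3 - 10*u^3*y^2 - 5*u^3*y + u^2*y^4 + 2*u^2*y^3 + u^2*y^2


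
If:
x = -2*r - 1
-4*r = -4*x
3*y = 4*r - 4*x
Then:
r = -1/3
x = -1/3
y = 0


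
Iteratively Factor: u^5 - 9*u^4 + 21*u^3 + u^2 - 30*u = (u + 1)*(u^4 - 10*u^3 + 31*u^2 - 30*u) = (u - 5)*(u + 1)*(u^3 - 5*u^2 + 6*u) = (u - 5)*(u - 3)*(u + 1)*(u^2 - 2*u) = (u - 5)*(u - 3)*(u - 2)*(u + 1)*(u)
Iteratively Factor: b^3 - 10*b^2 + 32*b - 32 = (b - 2)*(b^2 - 8*b + 16) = (b - 4)*(b - 2)*(b - 4)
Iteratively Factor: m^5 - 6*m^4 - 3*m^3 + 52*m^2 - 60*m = (m - 2)*(m^4 - 4*m^3 - 11*m^2 + 30*m) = (m - 5)*(m - 2)*(m^3 + m^2 - 6*m) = (m - 5)*(m - 2)^2*(m^2 + 3*m) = (m - 5)*(m - 2)^2*(m + 3)*(m)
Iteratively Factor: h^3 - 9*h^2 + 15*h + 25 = (h - 5)*(h^2 - 4*h - 5) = (h - 5)^2*(h + 1)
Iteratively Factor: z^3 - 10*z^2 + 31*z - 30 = (z - 2)*(z^2 - 8*z + 15) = (z - 5)*(z - 2)*(z - 3)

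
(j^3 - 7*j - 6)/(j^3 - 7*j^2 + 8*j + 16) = (j^2 - j - 6)/(j^2 - 8*j + 16)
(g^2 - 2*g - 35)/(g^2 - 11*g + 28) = (g + 5)/(g - 4)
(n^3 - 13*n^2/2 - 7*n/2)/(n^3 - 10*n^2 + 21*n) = (n + 1/2)/(n - 3)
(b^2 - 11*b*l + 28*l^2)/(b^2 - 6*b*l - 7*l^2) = (b - 4*l)/(b + l)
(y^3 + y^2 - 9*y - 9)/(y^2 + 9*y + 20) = (y^3 + y^2 - 9*y - 9)/(y^2 + 9*y + 20)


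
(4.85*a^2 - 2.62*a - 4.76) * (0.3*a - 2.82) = 1.455*a^3 - 14.463*a^2 + 5.9604*a + 13.4232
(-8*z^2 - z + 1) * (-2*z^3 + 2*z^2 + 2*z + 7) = 16*z^5 - 14*z^4 - 20*z^3 - 56*z^2 - 5*z + 7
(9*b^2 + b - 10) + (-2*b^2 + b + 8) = 7*b^2 + 2*b - 2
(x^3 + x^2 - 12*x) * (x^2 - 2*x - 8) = x^5 - x^4 - 22*x^3 + 16*x^2 + 96*x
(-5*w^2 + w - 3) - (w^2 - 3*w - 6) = -6*w^2 + 4*w + 3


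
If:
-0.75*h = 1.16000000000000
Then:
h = -1.55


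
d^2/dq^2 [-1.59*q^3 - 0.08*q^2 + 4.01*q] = -9.54*q - 0.16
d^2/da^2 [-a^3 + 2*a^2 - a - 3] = 4 - 6*a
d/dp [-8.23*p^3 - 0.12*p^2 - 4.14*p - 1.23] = -24.69*p^2 - 0.24*p - 4.14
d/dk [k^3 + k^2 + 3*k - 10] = 3*k^2 + 2*k + 3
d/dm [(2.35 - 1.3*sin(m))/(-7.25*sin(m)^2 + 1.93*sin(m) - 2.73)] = (-9.425*sin(m)^2 + 34.075*sin(m) - 0.9865)*cos(m)/(52.5625*sin(m)^4 - 27.985*sin(m)^3 + 43.3099*sin(m)^2 - 10.5378*sin(m) + 7.4529)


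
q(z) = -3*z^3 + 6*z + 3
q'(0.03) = 5.99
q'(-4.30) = -160.41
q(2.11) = -12.52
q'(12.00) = -1290.00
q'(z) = 6 - 9*z^2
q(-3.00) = 66.00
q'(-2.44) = -47.58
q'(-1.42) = -12.15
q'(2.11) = -34.07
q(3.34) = -88.74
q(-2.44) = 31.94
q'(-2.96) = -72.85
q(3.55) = -109.92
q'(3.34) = -94.40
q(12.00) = -5109.00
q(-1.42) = 3.07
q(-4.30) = 215.72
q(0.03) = 3.18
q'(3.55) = -107.42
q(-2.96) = 63.04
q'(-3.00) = -75.00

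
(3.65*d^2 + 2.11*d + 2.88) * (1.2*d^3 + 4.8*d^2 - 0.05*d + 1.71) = 4.38*d^5 + 20.052*d^4 + 13.4015*d^3 + 19.96*d^2 + 3.4641*d + 4.9248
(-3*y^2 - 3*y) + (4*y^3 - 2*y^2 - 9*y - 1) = 4*y^3 - 5*y^2 - 12*y - 1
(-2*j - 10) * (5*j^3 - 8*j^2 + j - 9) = -10*j^4 - 34*j^3 + 78*j^2 + 8*j + 90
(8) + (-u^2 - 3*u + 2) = -u^2 - 3*u + 10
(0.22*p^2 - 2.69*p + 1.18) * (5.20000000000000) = 1.144*p^2 - 13.988*p + 6.136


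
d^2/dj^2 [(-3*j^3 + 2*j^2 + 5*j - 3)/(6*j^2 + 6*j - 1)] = 2*(-18*j^3 - 234*j^2 - 243*j - 94)/(216*j^6 + 648*j^5 + 540*j^4 - 90*j^2 + 18*j - 1)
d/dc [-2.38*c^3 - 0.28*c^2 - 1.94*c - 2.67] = -7.14*c^2 - 0.56*c - 1.94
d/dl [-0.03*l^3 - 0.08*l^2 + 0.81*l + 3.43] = -0.09*l^2 - 0.16*l + 0.81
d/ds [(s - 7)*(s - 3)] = 2*s - 10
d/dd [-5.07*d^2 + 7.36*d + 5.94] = 7.36 - 10.14*d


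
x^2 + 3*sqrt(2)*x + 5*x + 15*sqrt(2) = (x + 5)*(x + 3*sqrt(2))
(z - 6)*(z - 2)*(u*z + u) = u*z^3 - 7*u*z^2 + 4*u*z + 12*u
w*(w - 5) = w^2 - 5*w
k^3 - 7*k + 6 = (k - 2)*(k - 1)*(k + 3)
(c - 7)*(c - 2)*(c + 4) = c^3 - 5*c^2 - 22*c + 56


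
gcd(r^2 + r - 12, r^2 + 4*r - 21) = r - 3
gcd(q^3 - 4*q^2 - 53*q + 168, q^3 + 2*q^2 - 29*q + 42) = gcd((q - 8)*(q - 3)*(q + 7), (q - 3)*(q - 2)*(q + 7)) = q^2 + 4*q - 21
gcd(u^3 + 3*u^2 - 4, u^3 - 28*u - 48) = u + 2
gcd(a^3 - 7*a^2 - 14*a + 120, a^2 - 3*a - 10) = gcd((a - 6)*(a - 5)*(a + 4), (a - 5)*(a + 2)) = a - 5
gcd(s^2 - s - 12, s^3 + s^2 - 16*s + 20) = 1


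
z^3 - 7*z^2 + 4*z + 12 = (z - 6)*(z - 2)*(z + 1)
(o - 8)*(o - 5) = o^2 - 13*o + 40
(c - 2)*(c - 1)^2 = c^3 - 4*c^2 + 5*c - 2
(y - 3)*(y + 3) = y^2 - 9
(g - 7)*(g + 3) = g^2 - 4*g - 21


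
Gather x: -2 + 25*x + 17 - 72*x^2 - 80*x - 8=-72*x^2 - 55*x + 7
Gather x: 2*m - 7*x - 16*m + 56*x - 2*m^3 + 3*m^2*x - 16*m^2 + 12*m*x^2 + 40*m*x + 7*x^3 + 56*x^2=-2*m^3 - 16*m^2 - 14*m + 7*x^3 + x^2*(12*m + 56) + x*(3*m^2 + 40*m + 49)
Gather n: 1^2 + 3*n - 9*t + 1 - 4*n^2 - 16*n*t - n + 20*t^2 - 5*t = -4*n^2 + n*(2 - 16*t) + 20*t^2 - 14*t + 2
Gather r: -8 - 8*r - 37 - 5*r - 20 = -13*r - 65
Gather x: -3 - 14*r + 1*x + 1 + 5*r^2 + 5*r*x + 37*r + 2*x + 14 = 5*r^2 + 23*r + x*(5*r + 3) + 12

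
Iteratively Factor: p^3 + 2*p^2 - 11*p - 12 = (p + 1)*(p^2 + p - 12) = (p + 1)*(p + 4)*(p - 3)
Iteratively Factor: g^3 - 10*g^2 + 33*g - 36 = (g - 3)*(g^2 - 7*g + 12) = (g - 4)*(g - 3)*(g - 3)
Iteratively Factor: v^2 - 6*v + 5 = (v - 5)*(v - 1)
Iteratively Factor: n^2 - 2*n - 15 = (n + 3)*(n - 5)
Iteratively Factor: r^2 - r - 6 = (r + 2)*(r - 3)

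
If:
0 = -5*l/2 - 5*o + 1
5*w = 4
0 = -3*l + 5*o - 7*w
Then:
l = -46/55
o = 34/55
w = 4/5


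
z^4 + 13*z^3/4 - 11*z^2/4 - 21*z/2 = z*(z - 7/4)*(z + 2)*(z + 3)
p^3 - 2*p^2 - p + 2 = (p - 2)*(p - 1)*(p + 1)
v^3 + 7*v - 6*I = (v - 2*I)*(v - I)*(v + 3*I)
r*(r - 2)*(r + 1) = r^3 - r^2 - 2*r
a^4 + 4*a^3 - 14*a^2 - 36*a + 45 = (a - 3)*(a - 1)*(a + 3)*(a + 5)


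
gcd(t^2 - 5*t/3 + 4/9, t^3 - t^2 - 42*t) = 1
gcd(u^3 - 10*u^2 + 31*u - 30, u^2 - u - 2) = u - 2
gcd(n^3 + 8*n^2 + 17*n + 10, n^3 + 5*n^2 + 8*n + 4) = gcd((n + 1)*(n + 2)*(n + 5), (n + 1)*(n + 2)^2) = n^2 + 3*n + 2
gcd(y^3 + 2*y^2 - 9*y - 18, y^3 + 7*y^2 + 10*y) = y + 2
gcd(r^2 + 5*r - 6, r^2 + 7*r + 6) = r + 6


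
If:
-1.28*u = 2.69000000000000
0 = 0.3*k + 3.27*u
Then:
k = 22.91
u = -2.10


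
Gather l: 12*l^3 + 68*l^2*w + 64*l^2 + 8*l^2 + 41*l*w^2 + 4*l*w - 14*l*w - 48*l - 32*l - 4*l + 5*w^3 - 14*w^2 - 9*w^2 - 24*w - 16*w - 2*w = 12*l^3 + l^2*(68*w + 72) + l*(41*w^2 - 10*w - 84) + 5*w^3 - 23*w^2 - 42*w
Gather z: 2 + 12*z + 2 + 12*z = 24*z + 4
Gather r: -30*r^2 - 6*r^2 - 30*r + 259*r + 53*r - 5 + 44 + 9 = -36*r^2 + 282*r + 48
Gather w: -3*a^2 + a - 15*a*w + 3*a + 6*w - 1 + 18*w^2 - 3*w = -3*a^2 + 4*a + 18*w^2 + w*(3 - 15*a) - 1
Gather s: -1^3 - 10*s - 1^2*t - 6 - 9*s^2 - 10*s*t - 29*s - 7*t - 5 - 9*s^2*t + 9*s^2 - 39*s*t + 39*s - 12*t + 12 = -9*s^2*t - 49*s*t - 20*t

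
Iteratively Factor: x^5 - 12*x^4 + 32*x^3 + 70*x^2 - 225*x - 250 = (x - 5)*(x^4 - 7*x^3 - 3*x^2 + 55*x + 50) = (x - 5)^2*(x^3 - 2*x^2 - 13*x - 10) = (x - 5)^3*(x^2 + 3*x + 2) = (x - 5)^3*(x + 2)*(x + 1)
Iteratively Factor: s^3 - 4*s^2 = (s)*(s^2 - 4*s) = s*(s - 4)*(s)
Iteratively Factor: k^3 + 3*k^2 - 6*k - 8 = (k - 2)*(k^2 + 5*k + 4) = (k - 2)*(k + 4)*(k + 1)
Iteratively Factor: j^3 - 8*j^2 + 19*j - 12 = (j - 4)*(j^2 - 4*j + 3) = (j - 4)*(j - 1)*(j - 3)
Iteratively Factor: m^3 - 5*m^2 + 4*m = (m - 4)*(m^2 - m) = (m - 4)*(m - 1)*(m)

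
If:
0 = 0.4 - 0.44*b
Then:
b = 0.91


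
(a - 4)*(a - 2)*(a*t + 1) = a^3*t - 6*a^2*t + a^2 + 8*a*t - 6*a + 8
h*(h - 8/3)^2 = h^3 - 16*h^2/3 + 64*h/9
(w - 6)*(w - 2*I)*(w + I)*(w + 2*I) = w^4 - 6*w^3 + I*w^3 + 4*w^2 - 6*I*w^2 - 24*w + 4*I*w - 24*I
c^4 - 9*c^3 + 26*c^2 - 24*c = c*(c - 4)*(c - 3)*(c - 2)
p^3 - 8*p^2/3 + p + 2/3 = (p - 2)*(p - 1)*(p + 1/3)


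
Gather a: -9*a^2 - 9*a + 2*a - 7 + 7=-9*a^2 - 7*a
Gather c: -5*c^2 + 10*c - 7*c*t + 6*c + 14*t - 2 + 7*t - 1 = -5*c^2 + c*(16 - 7*t) + 21*t - 3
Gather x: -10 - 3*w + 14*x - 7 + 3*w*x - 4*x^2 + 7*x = -3*w - 4*x^2 + x*(3*w + 21) - 17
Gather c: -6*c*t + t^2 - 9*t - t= -6*c*t + t^2 - 10*t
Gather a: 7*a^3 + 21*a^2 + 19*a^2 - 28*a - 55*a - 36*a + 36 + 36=7*a^3 + 40*a^2 - 119*a + 72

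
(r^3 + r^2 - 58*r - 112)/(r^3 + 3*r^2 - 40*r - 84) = (r - 8)/(r - 6)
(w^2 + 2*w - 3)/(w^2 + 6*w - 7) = (w + 3)/(w + 7)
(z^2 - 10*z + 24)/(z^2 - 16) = (z - 6)/(z + 4)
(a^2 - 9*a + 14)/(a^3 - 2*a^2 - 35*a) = (a - 2)/(a*(a + 5))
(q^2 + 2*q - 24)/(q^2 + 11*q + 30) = (q - 4)/(q + 5)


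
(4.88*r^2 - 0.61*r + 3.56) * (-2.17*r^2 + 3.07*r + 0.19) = -10.5896*r^4 + 16.3053*r^3 - 8.6707*r^2 + 10.8133*r + 0.6764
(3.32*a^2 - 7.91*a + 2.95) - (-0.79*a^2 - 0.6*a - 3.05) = 4.11*a^2 - 7.31*a + 6.0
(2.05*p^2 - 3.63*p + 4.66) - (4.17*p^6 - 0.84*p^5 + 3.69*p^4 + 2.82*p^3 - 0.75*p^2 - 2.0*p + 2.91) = -4.17*p^6 + 0.84*p^5 - 3.69*p^4 - 2.82*p^3 + 2.8*p^2 - 1.63*p + 1.75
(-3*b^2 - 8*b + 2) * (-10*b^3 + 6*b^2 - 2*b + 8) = 30*b^5 + 62*b^4 - 62*b^3 + 4*b^2 - 68*b + 16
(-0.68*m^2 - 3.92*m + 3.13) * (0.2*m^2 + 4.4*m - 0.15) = -0.136*m^4 - 3.776*m^3 - 16.52*m^2 + 14.36*m - 0.4695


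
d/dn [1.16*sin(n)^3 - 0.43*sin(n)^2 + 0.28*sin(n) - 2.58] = (3.48*sin(n)^2 - 0.86*sin(n) + 0.28)*cos(n)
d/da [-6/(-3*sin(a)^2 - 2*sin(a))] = -(36/tan(a) + 12*cos(a)/sin(a)^2)/(3*sin(a) + 2)^2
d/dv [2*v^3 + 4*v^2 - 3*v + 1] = 6*v^2 + 8*v - 3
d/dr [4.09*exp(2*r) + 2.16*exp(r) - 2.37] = (8.18*exp(r) + 2.16)*exp(r)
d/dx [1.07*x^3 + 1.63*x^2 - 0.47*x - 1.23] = 3.21*x^2 + 3.26*x - 0.47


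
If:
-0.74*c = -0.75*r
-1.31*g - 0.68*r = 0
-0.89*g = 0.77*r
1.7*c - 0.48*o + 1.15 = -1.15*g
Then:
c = 0.00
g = 0.00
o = 2.40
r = 0.00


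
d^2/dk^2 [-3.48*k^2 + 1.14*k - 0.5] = -6.96000000000000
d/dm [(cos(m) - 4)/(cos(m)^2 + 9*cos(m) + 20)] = (cos(m)^2 - 8*cos(m) - 56)*sin(m)/(cos(m)^2 + 9*cos(m) + 20)^2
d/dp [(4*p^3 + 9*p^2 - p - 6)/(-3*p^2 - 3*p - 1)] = (-12*p^4 - 24*p^3 - 42*p^2 - 54*p - 17)/(9*p^4 + 18*p^3 + 15*p^2 + 6*p + 1)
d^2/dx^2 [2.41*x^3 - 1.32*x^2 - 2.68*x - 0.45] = 14.46*x - 2.64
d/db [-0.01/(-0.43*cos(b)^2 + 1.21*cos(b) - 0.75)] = (0.0086*cos(b) - 0.0121)*sin(b)/(0.43*cos(b)^2 - 1.21*cos(b) + 0.75)^2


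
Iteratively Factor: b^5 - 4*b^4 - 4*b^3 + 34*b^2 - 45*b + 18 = (b - 1)*(b^4 - 3*b^3 - 7*b^2 + 27*b - 18) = (b - 2)*(b - 1)*(b^3 - b^2 - 9*b + 9) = (b - 2)*(b - 1)*(b + 3)*(b^2 - 4*b + 3) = (b - 3)*(b - 2)*(b - 1)*(b + 3)*(b - 1)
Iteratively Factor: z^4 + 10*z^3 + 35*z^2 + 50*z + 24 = (z + 2)*(z^3 + 8*z^2 + 19*z + 12) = (z + 1)*(z + 2)*(z^2 + 7*z + 12) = (z + 1)*(z + 2)*(z + 3)*(z + 4)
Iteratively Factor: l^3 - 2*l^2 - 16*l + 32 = (l + 4)*(l^2 - 6*l + 8) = (l - 2)*(l + 4)*(l - 4)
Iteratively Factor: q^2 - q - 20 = (q + 4)*(q - 5)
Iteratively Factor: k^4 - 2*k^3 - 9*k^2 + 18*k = (k)*(k^3 - 2*k^2 - 9*k + 18) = k*(k + 3)*(k^2 - 5*k + 6) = k*(k - 3)*(k + 3)*(k - 2)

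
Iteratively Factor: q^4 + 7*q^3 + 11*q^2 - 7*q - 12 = (q - 1)*(q^3 + 8*q^2 + 19*q + 12) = (q - 1)*(q + 3)*(q^2 + 5*q + 4) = (q - 1)*(q + 1)*(q + 3)*(q + 4)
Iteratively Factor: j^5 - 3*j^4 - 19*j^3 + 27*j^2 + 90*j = (j - 3)*(j^4 - 19*j^2 - 30*j) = (j - 5)*(j - 3)*(j^3 + 5*j^2 + 6*j) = j*(j - 5)*(j - 3)*(j^2 + 5*j + 6) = j*(j - 5)*(j - 3)*(j + 3)*(j + 2)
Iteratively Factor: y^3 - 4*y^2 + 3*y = (y)*(y^2 - 4*y + 3) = y*(y - 3)*(y - 1)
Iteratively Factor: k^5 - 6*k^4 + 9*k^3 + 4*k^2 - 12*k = (k + 1)*(k^4 - 7*k^3 + 16*k^2 - 12*k) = (k - 2)*(k + 1)*(k^3 - 5*k^2 + 6*k) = (k - 3)*(k - 2)*(k + 1)*(k^2 - 2*k) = k*(k - 3)*(k - 2)*(k + 1)*(k - 2)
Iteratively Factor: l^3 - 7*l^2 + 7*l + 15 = (l - 3)*(l^2 - 4*l - 5) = (l - 5)*(l - 3)*(l + 1)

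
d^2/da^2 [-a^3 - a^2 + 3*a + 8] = -6*a - 2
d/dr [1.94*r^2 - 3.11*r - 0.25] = 3.88*r - 3.11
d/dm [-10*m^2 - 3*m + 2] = -20*m - 3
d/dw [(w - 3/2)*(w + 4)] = 2*w + 5/2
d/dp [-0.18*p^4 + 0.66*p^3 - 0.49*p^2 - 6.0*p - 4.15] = -0.72*p^3 + 1.98*p^2 - 0.98*p - 6.0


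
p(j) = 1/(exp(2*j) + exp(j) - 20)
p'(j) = (-2*exp(2*j) - exp(j))/(exp(2*j) + exp(j) - 20)^2 = (-2*exp(j) - 1)*exp(j)/(exp(2*j) + exp(j) - 20)^2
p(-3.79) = -0.05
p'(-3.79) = -0.00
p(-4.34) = -0.05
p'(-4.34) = -0.00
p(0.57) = -0.07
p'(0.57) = -0.04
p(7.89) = 0.00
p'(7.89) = -0.00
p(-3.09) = -0.05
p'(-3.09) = -0.00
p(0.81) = -0.08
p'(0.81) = -0.08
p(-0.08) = -0.05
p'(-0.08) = -0.01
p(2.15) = 0.02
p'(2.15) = -0.04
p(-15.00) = -0.05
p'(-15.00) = 0.00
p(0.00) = -0.06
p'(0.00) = -0.00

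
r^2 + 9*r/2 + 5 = (r + 2)*(r + 5/2)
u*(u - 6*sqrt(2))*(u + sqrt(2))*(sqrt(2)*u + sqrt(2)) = sqrt(2)*u^4 - 10*u^3 + sqrt(2)*u^3 - 12*sqrt(2)*u^2 - 10*u^2 - 12*sqrt(2)*u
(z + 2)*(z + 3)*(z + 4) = z^3 + 9*z^2 + 26*z + 24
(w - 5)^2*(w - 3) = w^3 - 13*w^2 + 55*w - 75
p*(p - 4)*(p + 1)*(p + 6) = p^4 + 3*p^3 - 22*p^2 - 24*p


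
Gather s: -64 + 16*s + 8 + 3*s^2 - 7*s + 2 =3*s^2 + 9*s - 54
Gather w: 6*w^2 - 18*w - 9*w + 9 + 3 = 6*w^2 - 27*w + 12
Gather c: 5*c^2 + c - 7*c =5*c^2 - 6*c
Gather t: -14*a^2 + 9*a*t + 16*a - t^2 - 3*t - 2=-14*a^2 + 16*a - t^2 + t*(9*a - 3) - 2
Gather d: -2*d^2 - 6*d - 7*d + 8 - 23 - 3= -2*d^2 - 13*d - 18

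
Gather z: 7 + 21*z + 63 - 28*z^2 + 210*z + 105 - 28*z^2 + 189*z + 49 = -56*z^2 + 420*z + 224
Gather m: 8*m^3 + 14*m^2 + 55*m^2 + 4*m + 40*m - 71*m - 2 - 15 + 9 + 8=8*m^3 + 69*m^2 - 27*m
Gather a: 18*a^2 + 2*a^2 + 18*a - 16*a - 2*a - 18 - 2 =20*a^2 - 20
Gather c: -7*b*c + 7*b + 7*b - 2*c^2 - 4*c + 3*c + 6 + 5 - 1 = 14*b - 2*c^2 + c*(-7*b - 1) + 10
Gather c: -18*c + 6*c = -12*c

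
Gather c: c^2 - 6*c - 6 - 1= c^2 - 6*c - 7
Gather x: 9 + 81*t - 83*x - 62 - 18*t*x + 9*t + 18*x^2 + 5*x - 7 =90*t + 18*x^2 + x*(-18*t - 78) - 60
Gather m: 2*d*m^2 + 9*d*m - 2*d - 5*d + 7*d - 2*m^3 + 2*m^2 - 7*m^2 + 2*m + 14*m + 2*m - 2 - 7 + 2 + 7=-2*m^3 + m^2*(2*d - 5) + m*(9*d + 18)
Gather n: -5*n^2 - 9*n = -5*n^2 - 9*n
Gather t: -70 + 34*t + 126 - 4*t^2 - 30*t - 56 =-4*t^2 + 4*t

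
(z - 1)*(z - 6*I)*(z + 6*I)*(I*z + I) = I*z^4 + 35*I*z^2 - 36*I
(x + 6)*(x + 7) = x^2 + 13*x + 42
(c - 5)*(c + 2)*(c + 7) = c^3 + 4*c^2 - 31*c - 70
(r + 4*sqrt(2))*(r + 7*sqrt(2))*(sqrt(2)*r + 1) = sqrt(2)*r^3 + 23*r^2 + 67*sqrt(2)*r + 56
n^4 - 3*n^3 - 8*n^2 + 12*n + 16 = (n - 4)*(n - 2)*(n + 1)*(n + 2)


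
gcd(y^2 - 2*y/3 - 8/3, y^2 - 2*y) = y - 2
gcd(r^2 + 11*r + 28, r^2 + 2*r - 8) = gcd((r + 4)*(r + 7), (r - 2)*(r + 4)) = r + 4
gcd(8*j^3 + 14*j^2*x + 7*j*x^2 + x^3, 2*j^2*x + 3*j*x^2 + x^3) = 2*j^2 + 3*j*x + x^2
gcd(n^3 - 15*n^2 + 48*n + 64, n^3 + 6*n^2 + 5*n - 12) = 1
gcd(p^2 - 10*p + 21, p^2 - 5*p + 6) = p - 3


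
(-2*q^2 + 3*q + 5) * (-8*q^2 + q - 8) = 16*q^4 - 26*q^3 - 21*q^2 - 19*q - 40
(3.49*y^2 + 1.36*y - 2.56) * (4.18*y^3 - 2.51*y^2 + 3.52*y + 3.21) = 14.5882*y^5 - 3.0751*y^4 - 1.8296*y^3 + 22.4157*y^2 - 4.6456*y - 8.2176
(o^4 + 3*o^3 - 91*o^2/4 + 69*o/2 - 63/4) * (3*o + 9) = 3*o^5 + 18*o^4 - 165*o^3/4 - 405*o^2/4 + 1053*o/4 - 567/4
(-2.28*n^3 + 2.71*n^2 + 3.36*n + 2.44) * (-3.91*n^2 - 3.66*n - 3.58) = 8.9148*n^5 - 2.2513*n^4 - 14.8938*n^3 - 31.5398*n^2 - 20.9592*n - 8.7352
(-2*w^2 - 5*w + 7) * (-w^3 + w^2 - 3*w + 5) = 2*w^5 + 3*w^4 - 6*w^3 + 12*w^2 - 46*w + 35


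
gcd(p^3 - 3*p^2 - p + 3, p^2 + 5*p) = 1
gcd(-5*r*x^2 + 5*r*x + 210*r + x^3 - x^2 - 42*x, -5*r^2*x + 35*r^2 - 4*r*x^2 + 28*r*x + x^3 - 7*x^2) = -5*r*x + 35*r + x^2 - 7*x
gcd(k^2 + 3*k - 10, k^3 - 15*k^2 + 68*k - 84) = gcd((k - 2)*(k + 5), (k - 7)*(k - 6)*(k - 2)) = k - 2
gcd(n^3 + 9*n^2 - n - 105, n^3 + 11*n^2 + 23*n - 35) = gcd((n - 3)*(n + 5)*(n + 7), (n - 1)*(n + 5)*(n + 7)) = n^2 + 12*n + 35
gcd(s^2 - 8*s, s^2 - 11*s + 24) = s - 8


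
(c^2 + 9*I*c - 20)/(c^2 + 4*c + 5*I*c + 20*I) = (c + 4*I)/(c + 4)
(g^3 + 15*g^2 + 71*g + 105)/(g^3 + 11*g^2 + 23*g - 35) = (g + 3)/(g - 1)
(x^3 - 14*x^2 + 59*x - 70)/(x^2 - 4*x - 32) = (-x^3 + 14*x^2 - 59*x + 70)/(-x^2 + 4*x + 32)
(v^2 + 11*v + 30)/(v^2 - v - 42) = (v + 5)/(v - 7)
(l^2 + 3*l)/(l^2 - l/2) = 2*(l + 3)/(2*l - 1)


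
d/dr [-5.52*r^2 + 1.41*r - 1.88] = 1.41 - 11.04*r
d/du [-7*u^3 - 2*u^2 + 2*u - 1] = -21*u^2 - 4*u + 2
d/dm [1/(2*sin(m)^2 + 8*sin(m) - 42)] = -(sin(m) + 2)*cos(m)/(sin(m)^2 + 4*sin(m) - 21)^2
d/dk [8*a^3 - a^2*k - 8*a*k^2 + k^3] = -a^2 - 16*a*k + 3*k^2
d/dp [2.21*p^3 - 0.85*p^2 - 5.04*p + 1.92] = 6.63*p^2 - 1.7*p - 5.04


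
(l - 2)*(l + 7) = l^2 + 5*l - 14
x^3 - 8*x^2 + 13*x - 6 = (x - 6)*(x - 1)^2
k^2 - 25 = (k - 5)*(k + 5)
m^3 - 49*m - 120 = (m - 8)*(m + 3)*(m + 5)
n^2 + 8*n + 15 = (n + 3)*(n + 5)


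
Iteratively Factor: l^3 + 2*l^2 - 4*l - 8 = (l - 2)*(l^2 + 4*l + 4) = (l - 2)*(l + 2)*(l + 2)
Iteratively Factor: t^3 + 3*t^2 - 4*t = (t)*(t^2 + 3*t - 4) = t*(t - 1)*(t + 4)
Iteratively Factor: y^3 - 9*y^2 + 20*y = (y - 4)*(y^2 - 5*y) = y*(y - 4)*(y - 5)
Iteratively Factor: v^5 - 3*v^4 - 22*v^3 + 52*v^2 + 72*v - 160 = (v - 5)*(v^4 + 2*v^3 - 12*v^2 - 8*v + 32) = (v - 5)*(v - 2)*(v^3 + 4*v^2 - 4*v - 16) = (v - 5)*(v - 2)^2*(v^2 + 6*v + 8) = (v - 5)*(v - 2)^2*(v + 4)*(v + 2)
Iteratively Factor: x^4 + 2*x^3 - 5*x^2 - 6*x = (x - 2)*(x^3 + 4*x^2 + 3*x) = (x - 2)*(x + 3)*(x^2 + x) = (x - 2)*(x + 1)*(x + 3)*(x)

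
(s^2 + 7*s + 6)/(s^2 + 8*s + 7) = (s + 6)/(s + 7)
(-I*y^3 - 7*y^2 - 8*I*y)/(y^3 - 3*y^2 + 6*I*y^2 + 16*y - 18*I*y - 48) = (-I*y^3 - 7*y^2 - 8*I*y)/(y^3 + y^2*(-3 + 6*I) + y*(16 - 18*I) - 48)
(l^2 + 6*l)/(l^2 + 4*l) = (l + 6)/(l + 4)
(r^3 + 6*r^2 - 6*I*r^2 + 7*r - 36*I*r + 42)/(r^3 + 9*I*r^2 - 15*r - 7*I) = (r^2 + r*(6 - 7*I) - 42*I)/(r^2 + 8*I*r - 7)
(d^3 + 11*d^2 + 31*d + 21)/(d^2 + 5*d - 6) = (d^3 + 11*d^2 + 31*d + 21)/(d^2 + 5*d - 6)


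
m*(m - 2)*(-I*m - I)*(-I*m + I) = -m^4 + 2*m^3 + m^2 - 2*m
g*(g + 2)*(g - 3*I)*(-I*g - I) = -I*g^4 - 3*g^3 - 3*I*g^3 - 9*g^2 - 2*I*g^2 - 6*g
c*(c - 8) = c^2 - 8*c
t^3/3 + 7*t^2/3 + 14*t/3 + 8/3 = (t/3 + 1/3)*(t + 2)*(t + 4)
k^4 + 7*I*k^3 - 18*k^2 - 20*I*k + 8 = (k + I)*(k + 2*I)^3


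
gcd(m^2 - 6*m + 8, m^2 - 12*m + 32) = m - 4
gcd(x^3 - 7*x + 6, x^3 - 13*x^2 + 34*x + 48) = 1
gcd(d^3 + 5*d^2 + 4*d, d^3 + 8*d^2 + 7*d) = d^2 + d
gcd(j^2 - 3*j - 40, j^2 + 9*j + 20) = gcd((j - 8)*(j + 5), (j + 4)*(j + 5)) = j + 5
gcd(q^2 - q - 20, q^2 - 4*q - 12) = 1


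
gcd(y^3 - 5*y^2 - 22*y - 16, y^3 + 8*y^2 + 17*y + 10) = y^2 + 3*y + 2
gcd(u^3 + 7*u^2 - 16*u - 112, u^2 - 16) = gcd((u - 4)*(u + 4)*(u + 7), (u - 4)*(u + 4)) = u^2 - 16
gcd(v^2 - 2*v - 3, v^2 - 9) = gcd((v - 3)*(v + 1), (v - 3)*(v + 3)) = v - 3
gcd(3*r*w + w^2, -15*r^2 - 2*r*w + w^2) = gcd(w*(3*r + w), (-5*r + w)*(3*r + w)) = 3*r + w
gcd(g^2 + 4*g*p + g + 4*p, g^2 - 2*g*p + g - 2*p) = g + 1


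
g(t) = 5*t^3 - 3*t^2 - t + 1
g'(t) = 15*t^2 - 6*t - 1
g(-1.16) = -9.68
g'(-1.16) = 26.14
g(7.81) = 2192.10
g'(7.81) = 867.08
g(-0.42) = 0.52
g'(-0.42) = 4.17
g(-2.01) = -49.71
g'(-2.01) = 71.66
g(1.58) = 11.65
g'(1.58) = 26.97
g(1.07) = 2.62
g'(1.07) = 9.75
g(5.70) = 823.80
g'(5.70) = 452.15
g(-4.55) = -527.54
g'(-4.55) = 336.84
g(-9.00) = -3878.00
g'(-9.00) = 1268.00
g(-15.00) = -17534.00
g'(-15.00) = 3464.00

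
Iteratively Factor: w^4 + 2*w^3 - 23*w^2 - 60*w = (w)*(w^3 + 2*w^2 - 23*w - 60) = w*(w - 5)*(w^2 + 7*w + 12) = w*(w - 5)*(w + 4)*(w + 3)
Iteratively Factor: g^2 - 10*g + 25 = (g - 5)*(g - 5)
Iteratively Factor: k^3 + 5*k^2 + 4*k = (k + 4)*(k^2 + k) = k*(k + 4)*(k + 1)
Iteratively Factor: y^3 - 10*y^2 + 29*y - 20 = (y - 5)*(y^2 - 5*y + 4) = (y - 5)*(y - 4)*(y - 1)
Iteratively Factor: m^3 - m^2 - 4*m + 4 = (m - 2)*(m^2 + m - 2) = (m - 2)*(m + 2)*(m - 1)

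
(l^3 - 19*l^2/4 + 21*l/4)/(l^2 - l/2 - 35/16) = 4*l*(l - 3)/(4*l + 5)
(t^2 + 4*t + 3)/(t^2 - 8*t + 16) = (t^2 + 4*t + 3)/(t^2 - 8*t + 16)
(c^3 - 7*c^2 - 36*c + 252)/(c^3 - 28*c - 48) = (c^2 - c - 42)/(c^2 + 6*c + 8)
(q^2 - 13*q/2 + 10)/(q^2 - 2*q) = (q^2 - 13*q/2 + 10)/(q*(q - 2))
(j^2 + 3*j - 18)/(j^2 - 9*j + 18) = (j + 6)/(j - 6)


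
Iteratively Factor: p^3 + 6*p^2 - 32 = (p - 2)*(p^2 + 8*p + 16) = (p - 2)*(p + 4)*(p + 4)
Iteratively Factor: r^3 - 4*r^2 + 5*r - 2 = (r - 1)*(r^2 - 3*r + 2) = (r - 1)^2*(r - 2)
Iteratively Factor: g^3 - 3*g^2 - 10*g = (g - 5)*(g^2 + 2*g) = g*(g - 5)*(g + 2)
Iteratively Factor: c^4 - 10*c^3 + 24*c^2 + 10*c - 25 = (c - 5)*(c^3 - 5*c^2 - c + 5) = (c - 5)*(c + 1)*(c^2 - 6*c + 5) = (c - 5)*(c - 1)*(c + 1)*(c - 5)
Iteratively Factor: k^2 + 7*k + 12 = (k + 4)*(k + 3)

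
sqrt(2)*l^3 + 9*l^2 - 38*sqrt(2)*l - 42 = (l - 3*sqrt(2))*(l + 7*sqrt(2))*(sqrt(2)*l + 1)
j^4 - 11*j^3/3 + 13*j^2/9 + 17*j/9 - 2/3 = (j - 3)*(j - 1)*(j - 1/3)*(j + 2/3)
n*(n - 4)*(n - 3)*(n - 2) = n^4 - 9*n^3 + 26*n^2 - 24*n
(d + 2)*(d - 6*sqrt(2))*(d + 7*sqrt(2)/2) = d^3 - 5*sqrt(2)*d^2/2 + 2*d^2 - 42*d - 5*sqrt(2)*d - 84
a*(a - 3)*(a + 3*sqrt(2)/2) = a^3 - 3*a^2 + 3*sqrt(2)*a^2/2 - 9*sqrt(2)*a/2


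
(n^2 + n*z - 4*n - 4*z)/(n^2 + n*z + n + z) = (n - 4)/(n + 1)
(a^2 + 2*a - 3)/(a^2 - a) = (a + 3)/a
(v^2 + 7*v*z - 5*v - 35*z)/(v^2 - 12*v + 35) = (v + 7*z)/(v - 7)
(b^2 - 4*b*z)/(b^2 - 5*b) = (b - 4*z)/(b - 5)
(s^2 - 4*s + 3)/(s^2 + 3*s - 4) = (s - 3)/(s + 4)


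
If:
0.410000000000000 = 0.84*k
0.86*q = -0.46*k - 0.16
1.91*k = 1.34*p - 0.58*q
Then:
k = 0.49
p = 0.50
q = -0.45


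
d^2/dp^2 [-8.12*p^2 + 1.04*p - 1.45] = -16.2400000000000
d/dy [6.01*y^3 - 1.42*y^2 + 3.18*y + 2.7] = 18.03*y^2 - 2.84*y + 3.18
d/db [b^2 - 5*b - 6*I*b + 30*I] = 2*b - 5 - 6*I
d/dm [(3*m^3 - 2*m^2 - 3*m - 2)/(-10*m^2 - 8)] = (-15*m^4 - 51*m^2 - 4*m + 12)/(2*(25*m^4 + 40*m^2 + 16))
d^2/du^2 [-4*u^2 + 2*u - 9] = -8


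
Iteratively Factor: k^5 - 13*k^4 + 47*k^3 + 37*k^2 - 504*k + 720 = (k + 3)*(k^4 - 16*k^3 + 95*k^2 - 248*k + 240) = (k - 4)*(k + 3)*(k^3 - 12*k^2 + 47*k - 60) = (k - 5)*(k - 4)*(k + 3)*(k^2 - 7*k + 12) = (k - 5)*(k - 4)*(k - 3)*(k + 3)*(k - 4)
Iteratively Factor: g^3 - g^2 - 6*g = (g - 3)*(g^2 + 2*g) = g*(g - 3)*(g + 2)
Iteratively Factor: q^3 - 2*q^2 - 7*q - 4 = (q - 4)*(q^2 + 2*q + 1) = (q - 4)*(q + 1)*(q + 1)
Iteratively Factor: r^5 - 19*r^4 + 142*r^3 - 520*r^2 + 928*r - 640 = (r - 4)*(r^4 - 15*r^3 + 82*r^2 - 192*r + 160) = (r - 4)^2*(r^3 - 11*r^2 + 38*r - 40) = (r - 4)^3*(r^2 - 7*r + 10) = (r - 5)*(r - 4)^3*(r - 2)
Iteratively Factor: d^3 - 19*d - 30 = (d + 3)*(d^2 - 3*d - 10) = (d + 2)*(d + 3)*(d - 5)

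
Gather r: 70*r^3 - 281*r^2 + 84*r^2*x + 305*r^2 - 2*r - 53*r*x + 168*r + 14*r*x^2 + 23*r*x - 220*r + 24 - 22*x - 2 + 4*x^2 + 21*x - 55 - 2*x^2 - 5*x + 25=70*r^3 + r^2*(84*x + 24) + r*(14*x^2 - 30*x - 54) + 2*x^2 - 6*x - 8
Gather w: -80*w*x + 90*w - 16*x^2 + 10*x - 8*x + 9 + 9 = w*(90 - 80*x) - 16*x^2 + 2*x + 18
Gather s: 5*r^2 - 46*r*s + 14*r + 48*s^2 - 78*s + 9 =5*r^2 + 14*r + 48*s^2 + s*(-46*r - 78) + 9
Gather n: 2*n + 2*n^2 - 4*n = 2*n^2 - 2*n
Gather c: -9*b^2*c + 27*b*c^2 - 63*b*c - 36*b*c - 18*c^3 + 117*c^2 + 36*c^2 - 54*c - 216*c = -18*c^3 + c^2*(27*b + 153) + c*(-9*b^2 - 99*b - 270)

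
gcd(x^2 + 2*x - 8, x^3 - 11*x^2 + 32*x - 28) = x - 2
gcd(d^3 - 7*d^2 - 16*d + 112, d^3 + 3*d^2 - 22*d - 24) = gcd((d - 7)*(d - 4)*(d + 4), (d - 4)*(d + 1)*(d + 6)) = d - 4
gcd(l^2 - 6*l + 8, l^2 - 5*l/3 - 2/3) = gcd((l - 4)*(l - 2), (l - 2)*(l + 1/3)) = l - 2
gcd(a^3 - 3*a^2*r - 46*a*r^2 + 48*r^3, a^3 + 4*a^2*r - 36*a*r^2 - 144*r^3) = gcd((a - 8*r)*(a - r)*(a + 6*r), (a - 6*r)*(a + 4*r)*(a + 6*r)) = a + 6*r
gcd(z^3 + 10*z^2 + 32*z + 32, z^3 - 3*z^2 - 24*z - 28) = z + 2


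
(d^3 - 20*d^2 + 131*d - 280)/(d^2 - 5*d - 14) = (d^2 - 13*d + 40)/(d + 2)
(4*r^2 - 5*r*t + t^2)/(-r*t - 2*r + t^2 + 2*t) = (-4*r + t)/(t + 2)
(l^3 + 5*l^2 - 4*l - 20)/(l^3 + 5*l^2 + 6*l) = (l^2 + 3*l - 10)/(l*(l + 3))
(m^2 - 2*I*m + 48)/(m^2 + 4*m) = (m^2 - 2*I*m + 48)/(m*(m + 4))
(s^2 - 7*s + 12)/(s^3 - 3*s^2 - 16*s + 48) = 1/(s + 4)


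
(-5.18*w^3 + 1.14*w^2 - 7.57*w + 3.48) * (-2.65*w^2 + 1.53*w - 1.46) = 13.727*w^5 - 10.9464*w^4 + 29.3675*w^3 - 22.4685*w^2 + 16.3766*w - 5.0808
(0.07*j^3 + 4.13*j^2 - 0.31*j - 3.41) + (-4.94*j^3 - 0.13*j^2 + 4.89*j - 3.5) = -4.87*j^3 + 4.0*j^2 + 4.58*j - 6.91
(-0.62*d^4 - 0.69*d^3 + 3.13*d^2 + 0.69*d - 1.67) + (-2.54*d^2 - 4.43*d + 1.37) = -0.62*d^4 - 0.69*d^3 + 0.59*d^2 - 3.74*d - 0.3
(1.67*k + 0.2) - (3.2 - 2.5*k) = 4.17*k - 3.0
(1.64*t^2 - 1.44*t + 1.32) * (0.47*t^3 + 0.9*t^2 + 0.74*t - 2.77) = 0.7708*t^5 + 0.7992*t^4 + 0.538*t^3 - 4.4204*t^2 + 4.9656*t - 3.6564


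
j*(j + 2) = j^2 + 2*j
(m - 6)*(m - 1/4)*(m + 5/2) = m^3 - 15*m^2/4 - 113*m/8 + 15/4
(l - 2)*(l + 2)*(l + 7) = l^3 + 7*l^2 - 4*l - 28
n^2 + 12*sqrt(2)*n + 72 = (n + 6*sqrt(2))^2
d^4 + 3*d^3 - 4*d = d*(d - 1)*(d + 2)^2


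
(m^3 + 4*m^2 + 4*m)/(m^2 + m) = (m^2 + 4*m + 4)/(m + 1)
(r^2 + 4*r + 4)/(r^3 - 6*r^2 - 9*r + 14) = (r + 2)/(r^2 - 8*r + 7)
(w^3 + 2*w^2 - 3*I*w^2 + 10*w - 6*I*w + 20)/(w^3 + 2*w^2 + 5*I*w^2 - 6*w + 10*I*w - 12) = (w - 5*I)/(w + 3*I)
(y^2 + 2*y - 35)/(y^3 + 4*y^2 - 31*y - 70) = 1/(y + 2)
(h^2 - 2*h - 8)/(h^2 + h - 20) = (h + 2)/(h + 5)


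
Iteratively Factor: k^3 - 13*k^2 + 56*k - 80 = (k - 5)*(k^2 - 8*k + 16) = (k - 5)*(k - 4)*(k - 4)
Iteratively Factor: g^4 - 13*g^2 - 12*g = (g)*(g^3 - 13*g - 12) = g*(g - 4)*(g^2 + 4*g + 3) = g*(g - 4)*(g + 3)*(g + 1)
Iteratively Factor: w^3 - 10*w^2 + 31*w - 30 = (w - 3)*(w^2 - 7*w + 10) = (w - 5)*(w - 3)*(w - 2)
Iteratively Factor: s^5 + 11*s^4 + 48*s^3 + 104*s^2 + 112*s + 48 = (s + 3)*(s^4 + 8*s^3 + 24*s^2 + 32*s + 16) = (s + 2)*(s + 3)*(s^3 + 6*s^2 + 12*s + 8) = (s + 2)^2*(s + 3)*(s^2 + 4*s + 4) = (s + 2)^3*(s + 3)*(s + 2)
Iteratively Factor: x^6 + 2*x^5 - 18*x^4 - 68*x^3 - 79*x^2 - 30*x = (x - 5)*(x^5 + 7*x^4 + 17*x^3 + 17*x^2 + 6*x) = (x - 5)*(x + 1)*(x^4 + 6*x^3 + 11*x^2 + 6*x) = x*(x - 5)*(x + 1)*(x^3 + 6*x^2 + 11*x + 6) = x*(x - 5)*(x + 1)*(x + 2)*(x^2 + 4*x + 3) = x*(x - 5)*(x + 1)*(x + 2)*(x + 3)*(x + 1)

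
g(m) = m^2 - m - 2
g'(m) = 2*m - 1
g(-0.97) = -0.09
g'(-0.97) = -2.94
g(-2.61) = 7.42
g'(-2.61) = -6.22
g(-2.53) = 6.93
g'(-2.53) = -6.06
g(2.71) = 2.63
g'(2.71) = 4.42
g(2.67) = 2.46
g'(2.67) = 4.34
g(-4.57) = 23.45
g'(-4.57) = -10.14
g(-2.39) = 6.10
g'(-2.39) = -5.78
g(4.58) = 14.40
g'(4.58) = 8.16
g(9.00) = 70.00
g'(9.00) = 17.00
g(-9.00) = 88.00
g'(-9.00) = -19.00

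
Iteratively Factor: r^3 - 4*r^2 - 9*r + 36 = (r + 3)*(r^2 - 7*r + 12) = (r - 3)*(r + 3)*(r - 4)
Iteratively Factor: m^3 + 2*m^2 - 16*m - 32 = (m + 2)*(m^2 - 16) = (m - 4)*(m + 2)*(m + 4)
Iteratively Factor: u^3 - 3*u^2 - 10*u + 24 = (u - 4)*(u^2 + u - 6) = (u - 4)*(u - 2)*(u + 3)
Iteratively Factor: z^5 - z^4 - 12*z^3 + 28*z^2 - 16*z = (z + 4)*(z^4 - 5*z^3 + 8*z^2 - 4*z) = (z - 2)*(z + 4)*(z^3 - 3*z^2 + 2*z) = (z - 2)*(z - 1)*(z + 4)*(z^2 - 2*z) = z*(z - 2)*(z - 1)*(z + 4)*(z - 2)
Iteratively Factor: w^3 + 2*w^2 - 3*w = (w - 1)*(w^2 + 3*w) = (w - 1)*(w + 3)*(w)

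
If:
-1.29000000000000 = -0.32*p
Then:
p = 4.03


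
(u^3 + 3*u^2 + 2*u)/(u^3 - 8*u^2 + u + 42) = u*(u + 1)/(u^2 - 10*u + 21)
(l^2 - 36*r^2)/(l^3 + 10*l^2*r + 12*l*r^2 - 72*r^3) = (-l + 6*r)/(-l^2 - 4*l*r + 12*r^2)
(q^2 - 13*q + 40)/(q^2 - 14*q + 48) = (q - 5)/(q - 6)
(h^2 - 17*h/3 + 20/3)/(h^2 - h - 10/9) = 3*(h - 4)/(3*h + 2)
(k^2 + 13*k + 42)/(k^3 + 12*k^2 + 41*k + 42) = (k + 6)/(k^2 + 5*k + 6)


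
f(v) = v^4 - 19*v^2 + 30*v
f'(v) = 4*v^3 - 38*v + 30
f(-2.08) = -125.88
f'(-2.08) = 73.04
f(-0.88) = -40.51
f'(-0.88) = 60.71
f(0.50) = 10.31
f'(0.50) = 11.50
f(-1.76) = -102.06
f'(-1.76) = 75.07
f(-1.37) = -73.24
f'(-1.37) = 71.77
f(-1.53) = -84.90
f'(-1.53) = 73.81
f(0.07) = 2.01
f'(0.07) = 27.34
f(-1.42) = -76.85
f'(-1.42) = 72.51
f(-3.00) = -180.00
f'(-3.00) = 36.00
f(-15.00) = 45900.00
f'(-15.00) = -12900.00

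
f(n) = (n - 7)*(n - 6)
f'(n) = 2*n - 13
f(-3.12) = 92.29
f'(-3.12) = -19.24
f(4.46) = 3.91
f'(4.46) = -4.08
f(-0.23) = 45.04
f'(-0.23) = -13.46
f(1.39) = 25.86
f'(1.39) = -10.22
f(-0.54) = 49.31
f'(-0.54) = -14.08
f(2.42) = 16.40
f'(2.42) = -8.16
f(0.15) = 40.07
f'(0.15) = -12.70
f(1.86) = 21.28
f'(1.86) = -9.28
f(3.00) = 12.00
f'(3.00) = -7.00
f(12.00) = 30.00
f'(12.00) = 11.00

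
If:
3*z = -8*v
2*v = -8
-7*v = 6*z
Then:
No Solution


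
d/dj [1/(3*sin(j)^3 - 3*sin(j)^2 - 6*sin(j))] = (-3*sin(j)^2 + 2*sin(j) + 2)*cos(j)/(3*(sin(j) + cos(j)^2 + 1)^2*sin(j)^2)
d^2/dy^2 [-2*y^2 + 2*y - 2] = -4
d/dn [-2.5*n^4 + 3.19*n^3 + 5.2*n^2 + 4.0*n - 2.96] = -10.0*n^3 + 9.57*n^2 + 10.4*n + 4.0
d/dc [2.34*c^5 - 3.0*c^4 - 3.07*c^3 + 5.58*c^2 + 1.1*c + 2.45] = 11.7*c^4 - 12.0*c^3 - 9.21*c^2 + 11.16*c + 1.1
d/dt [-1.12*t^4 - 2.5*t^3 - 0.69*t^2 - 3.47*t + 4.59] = -4.48*t^3 - 7.5*t^2 - 1.38*t - 3.47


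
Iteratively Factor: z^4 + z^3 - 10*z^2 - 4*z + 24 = (z + 3)*(z^3 - 2*z^2 - 4*z + 8) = (z - 2)*(z + 3)*(z^2 - 4) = (z - 2)^2*(z + 3)*(z + 2)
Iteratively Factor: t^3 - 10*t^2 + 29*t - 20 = (t - 4)*(t^2 - 6*t + 5) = (t - 5)*(t - 4)*(t - 1)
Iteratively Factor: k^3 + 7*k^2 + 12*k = (k + 4)*(k^2 + 3*k) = k*(k + 4)*(k + 3)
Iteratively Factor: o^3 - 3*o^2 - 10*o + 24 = (o + 3)*(o^2 - 6*o + 8) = (o - 2)*(o + 3)*(o - 4)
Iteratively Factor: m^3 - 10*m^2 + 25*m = (m)*(m^2 - 10*m + 25) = m*(m - 5)*(m - 5)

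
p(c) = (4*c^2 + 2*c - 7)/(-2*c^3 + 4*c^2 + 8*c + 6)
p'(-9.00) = 0.02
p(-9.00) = 0.17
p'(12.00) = 0.02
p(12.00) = -0.21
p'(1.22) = 0.61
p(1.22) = 0.08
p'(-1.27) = -2.17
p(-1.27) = -0.48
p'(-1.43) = -1.46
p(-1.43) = -0.20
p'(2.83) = 3.88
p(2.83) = 2.00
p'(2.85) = 4.14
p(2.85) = 2.08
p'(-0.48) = 1.24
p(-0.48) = -2.13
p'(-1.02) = -3.33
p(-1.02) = -1.18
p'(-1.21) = -2.48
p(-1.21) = -0.62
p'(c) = (8*c + 2)/(-2*c^3 + 4*c^2 + 8*c + 6) + (4*c^2 + 2*c - 7)*(6*c^2 - 8*c - 8)/(-2*c^3 + 4*c^2 + 8*c + 6)^2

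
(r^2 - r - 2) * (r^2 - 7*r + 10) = r^4 - 8*r^3 + 15*r^2 + 4*r - 20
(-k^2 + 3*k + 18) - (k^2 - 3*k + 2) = -2*k^2 + 6*k + 16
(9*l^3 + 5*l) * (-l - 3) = -9*l^4 - 27*l^3 - 5*l^2 - 15*l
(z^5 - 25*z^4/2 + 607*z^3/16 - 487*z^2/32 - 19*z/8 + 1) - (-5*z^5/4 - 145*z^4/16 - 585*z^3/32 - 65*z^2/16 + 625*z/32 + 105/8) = 9*z^5/4 - 55*z^4/16 + 1799*z^3/32 - 357*z^2/32 - 701*z/32 - 97/8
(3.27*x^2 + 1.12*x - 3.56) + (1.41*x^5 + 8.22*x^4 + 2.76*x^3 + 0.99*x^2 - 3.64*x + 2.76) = 1.41*x^5 + 8.22*x^4 + 2.76*x^3 + 4.26*x^2 - 2.52*x - 0.8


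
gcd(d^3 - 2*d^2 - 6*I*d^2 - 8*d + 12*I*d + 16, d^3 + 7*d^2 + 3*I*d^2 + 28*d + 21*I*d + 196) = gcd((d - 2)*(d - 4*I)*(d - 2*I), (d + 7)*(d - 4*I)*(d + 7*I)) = d - 4*I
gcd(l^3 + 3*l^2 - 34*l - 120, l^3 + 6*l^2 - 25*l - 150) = l + 5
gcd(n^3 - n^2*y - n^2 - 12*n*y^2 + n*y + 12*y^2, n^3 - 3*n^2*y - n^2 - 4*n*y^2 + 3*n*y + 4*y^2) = -n^2 + 4*n*y + n - 4*y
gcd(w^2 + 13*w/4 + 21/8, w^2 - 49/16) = w + 7/4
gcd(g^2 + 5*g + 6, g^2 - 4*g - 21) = g + 3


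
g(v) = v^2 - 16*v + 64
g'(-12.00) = -40.00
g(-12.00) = 400.00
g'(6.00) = -4.00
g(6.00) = 4.00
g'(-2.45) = -20.90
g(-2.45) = 109.20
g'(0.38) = -15.24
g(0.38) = 58.06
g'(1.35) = -13.30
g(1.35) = 44.22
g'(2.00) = -12.00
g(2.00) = 36.00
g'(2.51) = -10.98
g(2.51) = 30.14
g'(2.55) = -10.90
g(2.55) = 29.70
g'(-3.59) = -23.18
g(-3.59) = 134.33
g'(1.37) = -13.26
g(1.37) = 43.96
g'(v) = 2*v - 16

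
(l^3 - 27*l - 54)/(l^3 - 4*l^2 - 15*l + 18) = (l + 3)/(l - 1)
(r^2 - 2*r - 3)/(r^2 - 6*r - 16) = (-r^2 + 2*r + 3)/(-r^2 + 6*r + 16)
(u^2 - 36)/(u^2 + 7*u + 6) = (u - 6)/(u + 1)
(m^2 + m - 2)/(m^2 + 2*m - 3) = (m + 2)/(m + 3)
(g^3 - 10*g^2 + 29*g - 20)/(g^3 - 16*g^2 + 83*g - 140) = (g - 1)/(g - 7)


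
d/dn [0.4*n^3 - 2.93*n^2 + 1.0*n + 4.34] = 1.2*n^2 - 5.86*n + 1.0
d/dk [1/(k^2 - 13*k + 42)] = (13 - 2*k)/(k^2 - 13*k + 42)^2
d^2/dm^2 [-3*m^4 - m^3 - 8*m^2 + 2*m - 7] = -36*m^2 - 6*m - 16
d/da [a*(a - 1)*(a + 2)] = 3*a^2 + 2*a - 2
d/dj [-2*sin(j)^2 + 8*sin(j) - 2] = 4*(2 - sin(j))*cos(j)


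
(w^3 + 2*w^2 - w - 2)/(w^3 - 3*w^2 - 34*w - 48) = (w^2 - 1)/(w^2 - 5*w - 24)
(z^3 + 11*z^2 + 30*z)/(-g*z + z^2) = (z^2 + 11*z + 30)/(-g + z)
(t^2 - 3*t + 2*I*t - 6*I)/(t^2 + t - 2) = (t^2 + t*(-3 + 2*I) - 6*I)/(t^2 + t - 2)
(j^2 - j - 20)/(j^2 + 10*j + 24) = (j - 5)/(j + 6)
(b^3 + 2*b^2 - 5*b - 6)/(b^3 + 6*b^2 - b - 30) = (b + 1)/(b + 5)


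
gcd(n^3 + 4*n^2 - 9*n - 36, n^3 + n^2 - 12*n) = n^2 + n - 12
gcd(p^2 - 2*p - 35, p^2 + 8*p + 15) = p + 5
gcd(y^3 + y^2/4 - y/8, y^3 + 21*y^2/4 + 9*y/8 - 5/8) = y^2 + y/4 - 1/8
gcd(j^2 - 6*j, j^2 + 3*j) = j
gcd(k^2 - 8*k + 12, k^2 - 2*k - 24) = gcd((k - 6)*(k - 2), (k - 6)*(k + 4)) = k - 6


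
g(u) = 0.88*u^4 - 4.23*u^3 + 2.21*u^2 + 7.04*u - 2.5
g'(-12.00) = -7955.92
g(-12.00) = 25788.38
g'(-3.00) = -215.47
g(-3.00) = 181.76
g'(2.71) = -4.12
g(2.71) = -3.92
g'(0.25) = 7.41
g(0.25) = -0.66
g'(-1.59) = -46.22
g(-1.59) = 14.52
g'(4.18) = 60.87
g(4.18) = 25.26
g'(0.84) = 3.89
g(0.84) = 2.90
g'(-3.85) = -398.95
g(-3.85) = 437.89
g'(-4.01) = -441.71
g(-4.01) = 505.10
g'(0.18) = 7.44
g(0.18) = -1.18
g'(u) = 3.52*u^3 - 12.69*u^2 + 4.42*u + 7.04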